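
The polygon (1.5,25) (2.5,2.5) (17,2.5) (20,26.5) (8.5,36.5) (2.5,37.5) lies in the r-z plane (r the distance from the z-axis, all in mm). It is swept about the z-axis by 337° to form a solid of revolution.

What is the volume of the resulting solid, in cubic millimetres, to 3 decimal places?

Volume = 30182.739 mm³

Profile (r,z), 6 vertices: (1.5,25) (2.5,2.5) (17,2.5) (20,26.5) (8.5,36.5) (2.5,37.5)
edge 0: (1.5,25)→(2.5,2.5)  cross = 1.5·2.5 − 2.5·25 = -58.7500; (r_i+r_j)·cross = 4·-58.7500 = -235.0000
edge 1: (2.5,2.5)→(17,2.5)  cross = 2.5·2.5 − 17·2.5 = -36.2500; (r_i+r_j)·cross = 19.5·-36.2500 = -706.8750
edge 2: (17,2.5)→(20,26.5)  cross = 17·26.5 − 20·2.5 = 400.5000; (r_i+r_j)·cross = 37·400.5000 = 14818.5000
edge 3: (20,26.5)→(8.5,36.5)  cross = 20·36.5 − 8.5·26.5 = 504.7500; (r_i+r_j)·cross = 28.5·504.7500 = 14385.3750
edge 4: (8.5,36.5)→(2.5,37.5)  cross = 8.5·37.5 − 2.5·36.5 = 227.5000; (r_i+r_j)·cross = 11·227.5000 = 2502.5000
edge 5: (2.5,37.5)→(1.5,25)  cross = 2.5·25 − 1.5·37.5 = 6.2500; (r_i+r_j)·cross = 4·6.2500 = 25.0000
Σcross = 1044.0000 → A = |Σcross|/2 = 522.0000 mm²
Σ(r_i+r_j)·cross = 30789.5000 → first moment M = |Σ|/6 = 5131.5833
R_c = M/A = 5131.5833/522.0000 = 9.8306 mm
θ = 337° = 5.881760 rad
V = θ·R_c·A = 5.881760·9.8306·522.0000 = 30182.739 mm³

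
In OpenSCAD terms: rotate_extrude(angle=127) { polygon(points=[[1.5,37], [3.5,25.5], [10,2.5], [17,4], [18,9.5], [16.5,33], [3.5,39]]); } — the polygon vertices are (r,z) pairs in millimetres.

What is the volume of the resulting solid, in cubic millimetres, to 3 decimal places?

Profile (r,z), 7 vertices: (1.5,37) (3.5,25.5) (10,2.5) (17,4) (18,9.5) (16.5,33) (3.5,39)
edge 0: (1.5,37)→(3.5,25.5)  cross = 1.5·25.5 − 3.5·37 = -91.2500; (r_i+r_j)·cross = 5·-91.2500 = -456.2500
edge 1: (3.5,25.5)→(10,2.5)  cross = 3.5·2.5 − 10·25.5 = -246.2500; (r_i+r_j)·cross = 13.5·-246.2500 = -3324.3750
edge 2: (10,2.5)→(17,4)  cross = 10·4 − 17·2.5 = -2.5000; (r_i+r_j)·cross = 27·-2.5000 = -67.5000
edge 3: (17,4)→(18,9.5)  cross = 17·9.5 − 18·4 = 89.5000; (r_i+r_j)·cross = 35·89.5000 = 3132.5000
edge 4: (18,9.5)→(16.5,33)  cross = 18·33 − 16.5·9.5 = 437.2500; (r_i+r_j)·cross = 34.5·437.2500 = 15085.1250
edge 5: (16.5,33)→(3.5,39)  cross = 16.5·39 − 3.5·33 = 528.0000; (r_i+r_j)·cross = 20·528.0000 = 10560.0000
edge 6: (3.5,39)→(1.5,37)  cross = 3.5·37 − 1.5·39 = 71.0000; (r_i+r_j)·cross = 5·71.0000 = 355.0000
Σcross = 785.7500 → A = |Σcross|/2 = 392.8750 mm²
Σ(r_i+r_j)·cross = 25284.5000 → first moment M = |Σ|/6 = 4214.0833
R_c = M/A = 4214.0833/392.8750 = 10.7263 mm
θ = 127° = 2.216568 rad
V = θ·R_c·A = 2.216568·10.7263·392.8750 = 9340.803 mm³

Volume = 9340.803 mm³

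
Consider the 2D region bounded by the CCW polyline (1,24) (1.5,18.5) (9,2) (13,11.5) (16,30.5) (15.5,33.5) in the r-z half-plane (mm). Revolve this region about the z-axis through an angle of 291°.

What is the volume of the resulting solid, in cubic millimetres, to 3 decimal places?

Profile (r,z), 6 vertices: (1,24) (1.5,18.5) (9,2) (13,11.5) (16,30.5) (15.5,33.5)
edge 0: (1,24)→(1.5,18.5)  cross = 1·18.5 − 1.5·24 = -17.5000; (r_i+r_j)·cross = 2.5·-17.5000 = -43.7500
edge 1: (1.5,18.5)→(9,2)  cross = 1.5·2 − 9·18.5 = -163.5000; (r_i+r_j)·cross = 10.5·-163.5000 = -1716.7500
edge 2: (9,2)→(13,11.5)  cross = 9·11.5 − 13·2 = 77.5000; (r_i+r_j)·cross = 22·77.5000 = 1705.0000
edge 3: (13,11.5)→(16,30.5)  cross = 13·30.5 − 16·11.5 = 212.5000; (r_i+r_j)·cross = 29·212.5000 = 6162.5000
edge 4: (16,30.5)→(15.5,33.5)  cross = 16·33.5 − 15.5·30.5 = 63.2500; (r_i+r_j)·cross = 31.5·63.2500 = 1992.3750
edge 5: (15.5,33.5)→(1,24)  cross = 15.5·24 − 1·33.5 = 338.5000; (r_i+r_j)·cross = 16.5·338.5000 = 5585.2500
Σcross = 510.7500 → A = |Σcross|/2 = 255.3750 mm²
Σ(r_i+r_j)·cross = 13684.6250 → first moment M = |Σ|/6 = 2280.7708
R_c = M/A = 2280.7708/255.3750 = 8.9311 mm
θ = 291° = 5.078908 rad
V = θ·R_c·A = 5.078908·8.9311·255.3750 = 11583.826 mm³

Volume = 11583.826 mm³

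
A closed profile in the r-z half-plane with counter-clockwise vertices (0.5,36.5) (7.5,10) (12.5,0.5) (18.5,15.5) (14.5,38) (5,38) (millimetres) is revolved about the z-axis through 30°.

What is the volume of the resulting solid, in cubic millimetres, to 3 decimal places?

Volume = 2169.924 mm³

Profile (r,z), 6 vertices: (0.5,36.5) (7.5,10) (12.5,0.5) (18.5,15.5) (14.5,38) (5,38)
edge 0: (0.5,36.5)→(7.5,10)  cross = 0.5·10 − 7.5·36.5 = -268.7500; (r_i+r_j)·cross = 8·-268.7500 = -2150.0000
edge 1: (7.5,10)→(12.5,0.5)  cross = 7.5·0.5 − 12.5·10 = -121.2500; (r_i+r_j)·cross = 20·-121.2500 = -2425.0000
edge 2: (12.5,0.5)→(18.5,15.5)  cross = 12.5·15.5 − 18.5·0.5 = 184.5000; (r_i+r_j)·cross = 31·184.5000 = 5719.5000
edge 3: (18.5,15.5)→(14.5,38)  cross = 18.5·38 − 14.5·15.5 = 478.2500; (r_i+r_j)·cross = 33·478.2500 = 15782.2500
edge 4: (14.5,38)→(5,38)  cross = 14.5·38 − 5·38 = 361.0000; (r_i+r_j)·cross = 19.5·361.0000 = 7039.5000
edge 5: (5,38)→(0.5,36.5)  cross = 5·36.5 − 0.5·38 = 163.5000; (r_i+r_j)·cross = 5.5·163.5000 = 899.2500
Σcross = 797.2500 → A = |Σcross|/2 = 398.6250 mm²
Σ(r_i+r_j)·cross = 24865.5000 → first moment M = |Σ|/6 = 4144.2500
R_c = M/A = 4144.2500/398.6250 = 10.3964 mm
θ = 30° = 0.523599 rad
V = θ·R_c·A = 0.523599·10.3964·398.6250 = 2169.924 mm³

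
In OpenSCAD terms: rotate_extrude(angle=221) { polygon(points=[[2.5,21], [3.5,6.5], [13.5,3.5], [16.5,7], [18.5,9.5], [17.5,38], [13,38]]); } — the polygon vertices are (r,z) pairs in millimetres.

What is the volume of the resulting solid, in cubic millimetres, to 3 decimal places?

Volume = 17824.500 mm³

Profile (r,z), 7 vertices: (2.5,21) (3.5,6.5) (13.5,3.5) (16.5,7) (18.5,9.5) (17.5,38) (13,38)
edge 0: (2.5,21)→(3.5,6.5)  cross = 2.5·6.5 − 3.5·21 = -57.2500; (r_i+r_j)·cross = 6·-57.2500 = -343.5000
edge 1: (3.5,6.5)→(13.5,3.5)  cross = 3.5·3.5 − 13.5·6.5 = -75.5000; (r_i+r_j)·cross = 17·-75.5000 = -1283.5000
edge 2: (13.5,3.5)→(16.5,7)  cross = 13.5·7 − 16.5·3.5 = 36.7500; (r_i+r_j)·cross = 30·36.7500 = 1102.5000
edge 3: (16.5,7)→(18.5,9.5)  cross = 16.5·9.5 − 18.5·7 = 27.2500; (r_i+r_j)·cross = 35·27.2500 = 953.7500
edge 4: (18.5,9.5)→(17.5,38)  cross = 18.5·38 − 17.5·9.5 = 536.7500; (r_i+r_j)·cross = 36·536.7500 = 19323.0000
edge 5: (17.5,38)→(13,38)  cross = 17.5·38 − 13·38 = 171.0000; (r_i+r_j)·cross = 30.5·171.0000 = 5215.5000
edge 6: (13,38)→(2.5,21)  cross = 13·21 − 2.5·38 = 178.0000; (r_i+r_j)·cross = 15.5·178.0000 = 2759.0000
Σcross = 817.0000 → A = |Σcross|/2 = 408.5000 mm²
Σ(r_i+r_j)·cross = 27726.7500 → first moment M = |Σ|/6 = 4621.1250
R_c = M/A = 4621.1250/408.5000 = 11.3124 mm
θ = 221° = 3.857178 rad
V = θ·R_c·A = 3.857178·11.3124·408.5000 = 17824.500 mm³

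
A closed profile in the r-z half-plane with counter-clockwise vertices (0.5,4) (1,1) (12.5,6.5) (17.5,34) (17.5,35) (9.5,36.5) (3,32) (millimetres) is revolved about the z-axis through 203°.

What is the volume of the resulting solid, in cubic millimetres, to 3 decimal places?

Profile (r,z), 7 vertices: (0.5,4) (1,1) (12.5,6.5) (17.5,34) (17.5,35) (9.5,36.5) (3,32)
edge 0: (0.5,4)→(1,1)  cross = 0.5·1 − 1·4 = -3.5000; (r_i+r_j)·cross = 1.5·-3.5000 = -5.2500
edge 1: (1,1)→(12.5,6.5)  cross = 1·6.5 − 12.5·1 = -6.0000; (r_i+r_j)·cross = 13.5·-6.0000 = -81.0000
edge 2: (12.5,6.5)→(17.5,34)  cross = 12.5·34 − 17.5·6.5 = 311.2500; (r_i+r_j)·cross = 30·311.2500 = 9337.5000
edge 3: (17.5,34)→(17.5,35)  cross = 17.5·35 − 17.5·34 = 17.5000; (r_i+r_j)·cross = 35·17.5000 = 612.5000
edge 4: (17.5,35)→(9.5,36.5)  cross = 17.5·36.5 − 9.5·35 = 306.2500; (r_i+r_j)·cross = 27·306.2500 = 8268.7500
edge 5: (9.5,36.5)→(3,32)  cross = 9.5·32 − 3·36.5 = 194.5000; (r_i+r_j)·cross = 12.5·194.5000 = 2431.2500
edge 6: (3,32)→(0.5,4)  cross = 3·4 − 0.5·32 = -4.0000; (r_i+r_j)·cross = 3.5·-4.0000 = -14.0000
Σcross = 816.0000 → A = |Σcross|/2 = 408.0000 mm²
Σ(r_i+r_j)·cross = 20549.7500 → first moment M = |Σ|/6 = 3424.9583
R_c = M/A = 3424.9583/408.0000 = 8.3945 mm
θ = 203° = 3.543018 rad
V = θ·R_c·A = 3.543018·8.3945·408.0000 = 12134.690 mm³

Volume = 12134.690 mm³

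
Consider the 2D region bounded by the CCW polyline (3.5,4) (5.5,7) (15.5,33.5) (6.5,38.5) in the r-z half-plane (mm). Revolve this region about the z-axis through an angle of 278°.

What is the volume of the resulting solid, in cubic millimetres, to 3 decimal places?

Volume = 7167.842 mm³

Profile (r,z), 4 vertices: (3.5,4) (5.5,7) (15.5,33.5) (6.5,38.5)
edge 0: (3.5,4)→(5.5,7)  cross = 3.5·7 − 5.5·4 = 2.5000; (r_i+r_j)·cross = 9·2.5000 = 22.5000
edge 1: (5.5,7)→(15.5,33.5)  cross = 5.5·33.5 − 15.5·7 = 75.7500; (r_i+r_j)·cross = 21·75.7500 = 1590.7500
edge 2: (15.5,33.5)→(6.5,38.5)  cross = 15.5·38.5 − 6.5·33.5 = 379.0000; (r_i+r_j)·cross = 22·379.0000 = 8338.0000
edge 3: (6.5,38.5)→(3.5,4)  cross = 6.5·4 − 3.5·38.5 = -108.7500; (r_i+r_j)·cross = 10·-108.7500 = -1087.5000
Σcross = 348.5000 → A = |Σcross|/2 = 174.2500 mm²
Σ(r_i+r_j)·cross = 8863.7500 → first moment M = |Σ|/6 = 1477.2917
R_c = M/A = 1477.2917/174.2500 = 8.4780 mm
θ = 278° = 4.852015 rad
V = θ·R_c·A = 4.852015·8.4780·174.2500 = 7167.842 mm³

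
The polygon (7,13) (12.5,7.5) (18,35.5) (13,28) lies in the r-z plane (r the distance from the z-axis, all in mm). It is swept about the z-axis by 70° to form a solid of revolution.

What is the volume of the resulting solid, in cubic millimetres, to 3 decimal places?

Profile (r,z), 4 vertices: (7,13) (12.5,7.5) (18,35.5) (13,28)
edge 0: (7,13)→(12.5,7.5)  cross = 7·7.5 − 12.5·13 = -110.0000; (r_i+r_j)·cross = 19.5·-110.0000 = -2145.0000
edge 1: (12.5,7.5)→(18,35.5)  cross = 12.5·35.5 − 18·7.5 = 308.7500; (r_i+r_j)·cross = 30.5·308.7500 = 9416.8750
edge 2: (18,35.5)→(13,28)  cross = 18·28 − 13·35.5 = 42.5000; (r_i+r_j)·cross = 31·42.5000 = 1317.5000
edge 3: (13,28)→(7,13)  cross = 13·13 − 7·28 = -27.0000; (r_i+r_j)·cross = 20·-27.0000 = -540.0000
Σcross = 214.2500 → A = |Σcross|/2 = 107.1250 mm²
Σ(r_i+r_j)·cross = 8049.3750 → first moment M = |Σ|/6 = 1341.5625
R_c = M/A = 1341.5625/107.1250 = 12.5233 mm
θ = 70° = 1.221730 rad
V = θ·R_c·A = 1.221730·12.5233·107.1250 = 1639.028 mm³

Volume = 1639.028 mm³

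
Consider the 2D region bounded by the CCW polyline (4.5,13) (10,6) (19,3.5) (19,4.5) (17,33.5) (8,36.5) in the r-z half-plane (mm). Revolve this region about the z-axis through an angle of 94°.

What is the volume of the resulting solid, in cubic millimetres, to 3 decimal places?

Profile (r,z), 6 vertices: (4.5,13) (10,6) (19,3.5) (19,4.5) (17,33.5) (8,36.5)
edge 0: (4.5,13)→(10,6)  cross = 4.5·6 − 10·13 = -103.0000; (r_i+r_j)·cross = 14.5·-103.0000 = -1493.5000
edge 1: (10,6)→(19,3.5)  cross = 10·3.5 − 19·6 = -79.0000; (r_i+r_j)·cross = 29·-79.0000 = -2291.0000
edge 2: (19,3.5)→(19,4.5)  cross = 19·4.5 − 19·3.5 = 19.0000; (r_i+r_j)·cross = 38·19.0000 = 722.0000
edge 3: (19,4.5)→(17,33.5)  cross = 19·33.5 − 17·4.5 = 560.0000; (r_i+r_j)·cross = 36·560.0000 = 20160.0000
edge 4: (17,33.5)→(8,36.5)  cross = 17·36.5 − 8·33.5 = 352.5000; (r_i+r_j)·cross = 25·352.5000 = 8812.5000
edge 5: (8,36.5)→(4.5,13)  cross = 8·13 − 4.5·36.5 = -60.2500; (r_i+r_j)·cross = 12.5·-60.2500 = -753.1250
Σcross = 689.2500 → A = |Σcross|/2 = 344.6250 mm²
Σ(r_i+r_j)·cross = 25156.8750 → first moment M = |Σ|/6 = 4192.8125
R_c = M/A = 4192.8125/344.6250 = 12.1663 mm
θ = 94° = 1.640609 rad
V = θ·R_c·A = 1.640609·12.1663·344.6250 = 6878.768 mm³

Volume = 6878.768 mm³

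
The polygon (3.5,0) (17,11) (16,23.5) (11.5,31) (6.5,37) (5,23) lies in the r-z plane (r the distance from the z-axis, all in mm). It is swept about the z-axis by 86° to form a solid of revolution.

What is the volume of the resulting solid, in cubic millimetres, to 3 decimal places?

Volume = 4330.931 mm³

Profile (r,z), 6 vertices: (3.5,0) (17,11) (16,23.5) (11.5,31) (6.5,37) (5,23)
edge 0: (3.5,0)→(17,11)  cross = 3.5·11 − 17·0 = 38.5000; (r_i+r_j)·cross = 20.5·38.5000 = 789.2500
edge 1: (17,11)→(16,23.5)  cross = 17·23.5 − 16·11 = 223.5000; (r_i+r_j)·cross = 33·223.5000 = 7375.5000
edge 2: (16,23.5)→(11.5,31)  cross = 16·31 − 11.5·23.5 = 225.7500; (r_i+r_j)·cross = 27.5·225.7500 = 6208.1250
edge 3: (11.5,31)→(6.5,37)  cross = 11.5·37 − 6.5·31 = 224.0000; (r_i+r_j)·cross = 18·224.0000 = 4032.0000
edge 4: (6.5,37)→(5,23)  cross = 6.5·23 − 5·37 = -35.5000; (r_i+r_j)·cross = 11.5·-35.5000 = -408.2500
edge 5: (5,23)→(3.5,0)  cross = 5·0 − 3.5·23 = -80.5000; (r_i+r_j)·cross = 8.5·-80.5000 = -684.2500
Σcross = 595.7500 → A = |Σcross|/2 = 297.8750 mm²
Σ(r_i+r_j)·cross = 17312.3750 → first moment M = |Σ|/6 = 2885.3958
R_c = M/A = 2885.3958/297.8750 = 9.6866 mm
θ = 86° = 1.500983 rad
V = θ·R_c·A = 1.500983·9.6866·297.8750 = 4330.931 mm³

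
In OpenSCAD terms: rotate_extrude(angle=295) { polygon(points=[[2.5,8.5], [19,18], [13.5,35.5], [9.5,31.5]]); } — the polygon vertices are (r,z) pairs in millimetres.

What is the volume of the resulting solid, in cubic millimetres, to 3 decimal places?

Volume = 11642.117 mm³

Profile (r,z), 4 vertices: (2.5,8.5) (19,18) (13.5,35.5) (9.5,31.5)
edge 0: (2.5,8.5)→(19,18)  cross = 2.5·18 − 19·8.5 = -116.5000; (r_i+r_j)·cross = 21.5·-116.5000 = -2504.7500
edge 1: (19,18)→(13.5,35.5)  cross = 19·35.5 − 13.5·18 = 431.5000; (r_i+r_j)·cross = 32.5·431.5000 = 14023.7500
edge 2: (13.5,35.5)→(9.5,31.5)  cross = 13.5·31.5 − 9.5·35.5 = 88.0000; (r_i+r_j)·cross = 23·88.0000 = 2024.0000
edge 3: (9.5,31.5)→(2.5,8.5)  cross = 9.5·8.5 − 2.5·31.5 = 2.0000; (r_i+r_j)·cross = 12·2.0000 = 24.0000
Σcross = 405.0000 → A = |Σcross|/2 = 202.5000 mm²
Σ(r_i+r_j)·cross = 13567.0000 → first moment M = |Σ|/6 = 2261.1667
R_c = M/A = 2261.1667/202.5000 = 11.1663 mm
θ = 295° = 5.148721 rad
V = θ·R_c·A = 5.148721·11.1663·202.5000 = 11642.117 mm³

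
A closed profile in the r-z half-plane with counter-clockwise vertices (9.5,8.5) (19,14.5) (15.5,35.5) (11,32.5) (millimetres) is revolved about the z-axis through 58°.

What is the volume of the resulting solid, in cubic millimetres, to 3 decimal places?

Profile (r,z), 4 vertices: (9.5,8.5) (19,14.5) (15.5,35.5) (11,32.5)
edge 0: (9.5,8.5)→(19,14.5)  cross = 9.5·14.5 − 19·8.5 = -23.7500; (r_i+r_j)·cross = 28.5·-23.7500 = -676.8750
edge 1: (19,14.5)→(15.5,35.5)  cross = 19·35.5 − 15.5·14.5 = 449.7500; (r_i+r_j)·cross = 34.5·449.7500 = 15516.3750
edge 2: (15.5,35.5)→(11,32.5)  cross = 15.5·32.5 − 11·35.5 = 113.2500; (r_i+r_j)·cross = 26.5·113.2500 = 3001.1250
edge 3: (11,32.5)→(9.5,8.5)  cross = 11·8.5 − 9.5·32.5 = -215.2500; (r_i+r_j)·cross = 20.5·-215.2500 = -4412.6250
Σcross = 324.0000 → A = |Σcross|/2 = 162.0000 mm²
Σ(r_i+r_j)·cross = 13428.0000 → first moment M = |Σ|/6 = 2238.0000
R_c = M/A = 2238.0000/162.0000 = 13.8148 mm
θ = 58° = 1.012291 rad
V = θ·R_c·A = 1.012291·13.8148·162.0000 = 2265.507 mm³

Volume = 2265.507 mm³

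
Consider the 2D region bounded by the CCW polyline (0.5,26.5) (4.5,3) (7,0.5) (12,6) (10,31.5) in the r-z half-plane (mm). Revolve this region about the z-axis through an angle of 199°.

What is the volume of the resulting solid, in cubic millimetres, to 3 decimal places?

Profile (r,z), 5 vertices: (0.5,26.5) (4.5,3) (7,0.5) (12,6) (10,31.5)
edge 0: (0.5,26.5)→(4.5,3)  cross = 0.5·3 − 4.5·26.5 = -117.7500; (r_i+r_j)·cross = 5·-117.7500 = -588.7500
edge 1: (4.5,3)→(7,0.5)  cross = 4.5·0.5 − 7·3 = -18.7500; (r_i+r_j)·cross = 11.5·-18.7500 = -215.6250
edge 2: (7,0.5)→(12,6)  cross = 7·6 − 12·0.5 = 36.0000; (r_i+r_j)·cross = 19·36.0000 = 684.0000
edge 3: (12,6)→(10,31.5)  cross = 12·31.5 − 10·6 = 318.0000; (r_i+r_j)·cross = 22·318.0000 = 6996.0000
edge 4: (10,31.5)→(0.5,26.5)  cross = 10·26.5 − 0.5·31.5 = 249.2500; (r_i+r_j)·cross = 10.5·249.2500 = 2617.1250
Σcross = 466.7500 → A = |Σcross|/2 = 233.3750 mm²
Σ(r_i+r_j)·cross = 9492.7500 → first moment M = |Σ|/6 = 1582.1250
R_c = M/A = 1582.1250/233.3750 = 6.7793 mm
θ = 199° = 3.473205 rad
V = θ·R_c·A = 3.473205·6.7793·233.3750 = 5495.045 mm³

Volume = 5495.045 mm³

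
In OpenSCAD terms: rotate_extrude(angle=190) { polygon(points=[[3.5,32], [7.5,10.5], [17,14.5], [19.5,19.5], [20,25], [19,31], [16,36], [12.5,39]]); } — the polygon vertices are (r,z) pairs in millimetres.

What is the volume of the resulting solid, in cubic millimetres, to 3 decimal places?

Volume = 12764.873 mm³

Profile (r,z), 8 vertices: (3.5,32) (7.5,10.5) (17,14.5) (19.5,19.5) (20,25) (19,31) (16,36) (12.5,39)
edge 0: (3.5,32)→(7.5,10.5)  cross = 3.5·10.5 − 7.5·32 = -203.2500; (r_i+r_j)·cross = 11·-203.2500 = -2235.7500
edge 1: (7.5,10.5)→(17,14.5)  cross = 7.5·14.5 − 17·10.5 = -69.7500; (r_i+r_j)·cross = 24.5·-69.7500 = -1708.8750
edge 2: (17,14.5)→(19.5,19.5)  cross = 17·19.5 − 19.5·14.5 = 48.7500; (r_i+r_j)·cross = 36.5·48.7500 = 1779.3750
edge 3: (19.5,19.5)→(20,25)  cross = 19.5·25 − 20·19.5 = 97.5000; (r_i+r_j)·cross = 39.5·97.5000 = 3851.2500
edge 4: (20,25)→(19,31)  cross = 20·31 − 19·25 = 145.0000; (r_i+r_j)·cross = 39·145.0000 = 5655.0000
edge 5: (19,31)→(16,36)  cross = 19·36 − 16·31 = 188.0000; (r_i+r_j)·cross = 35·188.0000 = 6580.0000
edge 6: (16,36)→(12.5,39)  cross = 16·39 − 12.5·36 = 174.0000; (r_i+r_j)·cross = 28.5·174.0000 = 4959.0000
edge 7: (12.5,39)→(3.5,32)  cross = 12.5·32 − 3.5·39 = 263.5000; (r_i+r_j)·cross = 16·263.5000 = 4216.0000
Σcross = 643.7500 → A = |Σcross|/2 = 321.8750 mm²
Σ(r_i+r_j)·cross = 23096.0000 → first moment M = |Σ|/6 = 3849.3333
R_c = M/A = 3849.3333/321.8750 = 11.9591 mm
θ = 190° = 3.316126 rad
V = θ·R_c·A = 3.316126·11.9591·321.8750 = 12764.873 mm³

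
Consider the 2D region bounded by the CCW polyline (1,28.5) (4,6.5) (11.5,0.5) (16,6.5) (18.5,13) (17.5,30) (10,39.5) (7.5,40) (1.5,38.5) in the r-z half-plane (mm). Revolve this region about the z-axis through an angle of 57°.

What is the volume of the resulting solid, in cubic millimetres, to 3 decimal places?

Profile (r,z), 9 vertices: (1,28.5) (4,6.5) (11.5,0.5) (16,6.5) (18.5,13) (17.5,30) (10,39.5) (7.5,40) (1.5,38.5)
edge 0: (1,28.5)→(4,6.5)  cross = 1·6.5 − 4·28.5 = -107.5000; (r_i+r_j)·cross = 5·-107.5000 = -537.5000
edge 1: (4,6.5)→(11.5,0.5)  cross = 4·0.5 − 11.5·6.5 = -72.7500; (r_i+r_j)·cross = 15.5·-72.7500 = -1127.6250
edge 2: (11.5,0.5)→(16,6.5)  cross = 11.5·6.5 − 16·0.5 = 66.7500; (r_i+r_j)·cross = 27.5·66.7500 = 1835.6250
edge 3: (16,6.5)→(18.5,13)  cross = 16·13 − 18.5·6.5 = 87.7500; (r_i+r_j)·cross = 34.5·87.7500 = 3027.3750
edge 4: (18.5,13)→(17.5,30)  cross = 18.5·30 − 17.5·13 = 327.5000; (r_i+r_j)·cross = 36·327.5000 = 11790.0000
edge 5: (17.5,30)→(10,39.5)  cross = 17.5·39.5 − 10·30 = 391.2500; (r_i+r_j)·cross = 27.5·391.2500 = 10759.3750
edge 6: (10,39.5)→(7.5,40)  cross = 10·40 − 7.5·39.5 = 103.7500; (r_i+r_j)·cross = 17.5·103.7500 = 1815.6250
edge 7: (7.5,40)→(1.5,38.5)  cross = 7.5·38.5 − 1.5·40 = 228.7500; (r_i+r_j)·cross = 9·228.7500 = 2058.7500
edge 8: (1.5,38.5)→(1,28.5)  cross = 1.5·28.5 − 1·38.5 = 4.2500; (r_i+r_j)·cross = 2.5·4.2500 = 10.6250
Σcross = 1029.7500 → A = |Σcross|/2 = 514.8750 mm²
Σ(r_i+r_j)·cross = 29632.2500 → first moment M = |Σ|/6 = 4938.7083
R_c = M/A = 4938.7083/514.8750 = 9.5921 mm
θ = 57° = 0.994838 rad
V = θ·R_c·A = 0.994838·9.5921·514.8750 = 4913.213 mm³

Volume = 4913.213 mm³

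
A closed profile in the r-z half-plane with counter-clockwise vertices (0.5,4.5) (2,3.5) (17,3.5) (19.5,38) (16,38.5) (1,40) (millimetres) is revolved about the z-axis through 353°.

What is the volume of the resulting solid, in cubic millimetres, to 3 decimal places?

Profile (r,z), 6 vertices: (0.5,4.5) (2,3.5) (17,3.5) (19.5,38) (16,38.5) (1,40)
edge 0: (0.5,4.5)→(2,3.5)  cross = 0.5·3.5 − 2·4.5 = -7.2500; (r_i+r_j)·cross = 2.5·-7.2500 = -18.1250
edge 1: (2,3.5)→(17,3.5)  cross = 2·3.5 − 17·3.5 = -52.5000; (r_i+r_j)·cross = 19·-52.5000 = -997.5000
edge 2: (17,3.5)→(19.5,38)  cross = 17·38 − 19.5·3.5 = 577.7500; (r_i+r_j)·cross = 36.5·577.7500 = 21087.8750
edge 3: (19.5,38)→(16,38.5)  cross = 19.5·38.5 − 16·38 = 142.7500; (r_i+r_j)·cross = 35.5·142.7500 = 5067.6250
edge 4: (16,38.5)→(1,40)  cross = 16·40 − 1·38.5 = 601.5000; (r_i+r_j)·cross = 17·601.5000 = 10225.5000
edge 5: (1,40)→(0.5,4.5)  cross = 1·4.5 − 0.5·40 = -15.5000; (r_i+r_j)·cross = 1.5·-15.5000 = -23.2500
Σcross = 1246.7500 → A = |Σcross|/2 = 623.3750 mm²
Σ(r_i+r_j)·cross = 35342.1250 → first moment M = |Σ|/6 = 5890.3542
R_c = M/A = 5890.3542/623.3750 = 9.4491 mm
θ = 353° = 6.161012 rad
V = θ·R_c·A = 6.161012·9.4491·623.3750 = 36290.544 mm³

Volume = 36290.544 mm³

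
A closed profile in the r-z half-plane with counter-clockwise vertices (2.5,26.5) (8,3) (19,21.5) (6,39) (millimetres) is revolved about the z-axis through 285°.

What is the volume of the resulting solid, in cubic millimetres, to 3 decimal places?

Volume = 13911.561 mm³

Profile (r,z), 4 vertices: (2.5,26.5) (8,3) (19,21.5) (6,39)
edge 0: (2.5,26.5)→(8,3)  cross = 2.5·3 − 8·26.5 = -204.5000; (r_i+r_j)·cross = 10.5·-204.5000 = -2147.2500
edge 1: (8,3)→(19,21.5)  cross = 8·21.5 − 19·3 = 115.0000; (r_i+r_j)·cross = 27·115.0000 = 3105.0000
edge 2: (19,21.5)→(6,39)  cross = 19·39 − 6·21.5 = 612.0000; (r_i+r_j)·cross = 25·612.0000 = 15300.0000
edge 3: (6,39)→(2.5,26.5)  cross = 6·26.5 − 2.5·39 = 61.5000; (r_i+r_j)·cross = 8.5·61.5000 = 522.7500
Σcross = 584.0000 → A = |Σcross|/2 = 292.0000 mm²
Σ(r_i+r_j)·cross = 16780.5000 → first moment M = |Σ|/6 = 2796.7500
R_c = M/A = 2796.7500/292.0000 = 9.5779 mm
θ = 285° = 4.974188 rad
V = θ·R_c·A = 4.974188·9.5779·292.0000 = 13911.561 mm³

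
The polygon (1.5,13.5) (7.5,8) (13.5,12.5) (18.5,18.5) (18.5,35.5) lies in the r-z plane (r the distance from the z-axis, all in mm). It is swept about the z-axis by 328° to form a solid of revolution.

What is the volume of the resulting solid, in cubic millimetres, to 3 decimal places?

Volume = 14365.130 mm³

Profile (r,z), 5 vertices: (1.5,13.5) (7.5,8) (13.5,12.5) (18.5,18.5) (18.5,35.5)
edge 0: (1.5,13.5)→(7.5,8)  cross = 1.5·8 − 7.5·13.5 = -89.2500; (r_i+r_j)·cross = 9·-89.2500 = -803.2500
edge 1: (7.5,8)→(13.5,12.5)  cross = 7.5·12.5 − 13.5·8 = -14.2500; (r_i+r_j)·cross = 21·-14.2500 = -299.2500
edge 2: (13.5,12.5)→(18.5,18.5)  cross = 13.5·18.5 − 18.5·12.5 = 18.5000; (r_i+r_j)·cross = 32·18.5000 = 592.0000
edge 3: (18.5,18.5)→(18.5,35.5)  cross = 18.5·35.5 − 18.5·18.5 = 314.5000; (r_i+r_j)·cross = 37·314.5000 = 11636.5000
edge 4: (18.5,35.5)→(1.5,13.5)  cross = 18.5·13.5 − 1.5·35.5 = 196.5000; (r_i+r_j)·cross = 20·196.5000 = 3930.0000
Σcross = 426.0000 → A = |Σcross|/2 = 213.0000 mm²
Σ(r_i+r_j)·cross = 15056.0000 → first moment M = |Σ|/6 = 2509.3333
R_c = M/A = 2509.3333/213.0000 = 11.7809 mm
θ = 328° = 5.724680 rad
V = θ·R_c·A = 5.724680·11.7809·213.0000 = 14365.130 mm³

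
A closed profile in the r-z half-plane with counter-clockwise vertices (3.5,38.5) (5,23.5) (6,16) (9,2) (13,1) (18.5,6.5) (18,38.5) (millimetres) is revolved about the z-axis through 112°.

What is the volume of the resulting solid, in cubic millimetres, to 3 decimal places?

Volume = 10375.220 mm³

Profile (r,z), 7 vertices: (3.5,38.5) (5,23.5) (6,16) (9,2) (13,1) (18.5,6.5) (18,38.5)
edge 0: (3.5,38.5)→(5,23.5)  cross = 3.5·23.5 − 5·38.5 = -110.2500; (r_i+r_j)·cross = 8.5·-110.2500 = -937.1250
edge 1: (5,23.5)→(6,16)  cross = 5·16 − 6·23.5 = -61.0000; (r_i+r_j)·cross = 11·-61.0000 = -671.0000
edge 2: (6,16)→(9,2)  cross = 6·2 − 9·16 = -132.0000; (r_i+r_j)·cross = 15·-132.0000 = -1980.0000
edge 3: (9,2)→(13,1)  cross = 9·1 − 13·2 = -17.0000; (r_i+r_j)·cross = 22·-17.0000 = -374.0000
edge 4: (13,1)→(18.5,6.5)  cross = 13·6.5 − 18.5·1 = 66.0000; (r_i+r_j)·cross = 31.5·66.0000 = 2079.0000
edge 5: (18.5,6.5)→(18,38.5)  cross = 18.5·38.5 − 18·6.5 = 595.2500; (r_i+r_j)·cross = 36.5·595.2500 = 21726.6250
edge 6: (18,38.5)→(3.5,38.5)  cross = 18·38.5 − 3.5·38.5 = 558.2500; (r_i+r_j)·cross = 21.5·558.2500 = 12002.3750
Σcross = 899.2500 → A = |Σcross|/2 = 449.6250 mm²
Σ(r_i+r_j)·cross = 31845.8750 → first moment M = |Σ|/6 = 5307.6458
R_c = M/A = 5307.6458/449.6250 = 11.8046 mm
θ = 112° = 1.954769 rad
V = θ·R_c·A = 1.954769·11.8046·449.6250 = 10375.220 mm³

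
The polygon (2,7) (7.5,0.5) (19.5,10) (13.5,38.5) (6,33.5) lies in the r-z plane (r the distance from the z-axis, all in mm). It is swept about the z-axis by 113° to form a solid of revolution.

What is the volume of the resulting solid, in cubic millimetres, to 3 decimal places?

Profile (r,z), 5 vertices: (2,7) (7.5,0.5) (19.5,10) (13.5,38.5) (6,33.5)
edge 0: (2,7)→(7.5,0.5)  cross = 2·0.5 − 7.5·7 = -51.5000; (r_i+r_j)·cross = 9.5·-51.5000 = -489.2500
edge 1: (7.5,0.5)→(19.5,10)  cross = 7.5·10 − 19.5·0.5 = 65.2500; (r_i+r_j)·cross = 27·65.2500 = 1761.7500
edge 2: (19.5,10)→(13.5,38.5)  cross = 19.5·38.5 − 13.5·10 = 615.7500; (r_i+r_j)·cross = 33·615.7500 = 20319.7500
edge 3: (13.5,38.5)→(6,33.5)  cross = 13.5·33.5 − 6·38.5 = 221.2500; (r_i+r_j)·cross = 19.5·221.2500 = 4314.3750
edge 4: (6,33.5)→(2,7)  cross = 6·7 − 2·33.5 = -25.0000; (r_i+r_j)·cross = 8·-25.0000 = -200.0000
Σcross = 825.7500 → A = |Σcross|/2 = 412.8750 mm²
Σ(r_i+r_j)·cross = 25706.6250 → first moment M = |Σ|/6 = 4284.4375
R_c = M/A = 4284.4375/412.8750 = 10.3771 mm
θ = 113° = 1.972222 rad
V = θ·R_c·A = 1.972222·10.3771·412.8750 = 8449.862 mm³

Volume = 8449.862 mm³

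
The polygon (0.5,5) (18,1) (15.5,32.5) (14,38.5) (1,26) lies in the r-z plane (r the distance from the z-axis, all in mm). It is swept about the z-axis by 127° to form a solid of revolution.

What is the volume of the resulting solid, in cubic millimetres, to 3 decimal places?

Volume = 9780.468 mm³

Profile (r,z), 5 vertices: (0.5,5) (18,1) (15.5,32.5) (14,38.5) (1,26)
edge 0: (0.5,5)→(18,1)  cross = 0.5·1 − 18·5 = -89.5000; (r_i+r_j)·cross = 18.5·-89.5000 = -1655.7500
edge 1: (18,1)→(15.5,32.5)  cross = 18·32.5 − 15.5·1 = 569.5000; (r_i+r_j)·cross = 33.5·569.5000 = 19078.2500
edge 2: (15.5,32.5)→(14,38.5)  cross = 15.5·38.5 − 14·32.5 = 141.7500; (r_i+r_j)·cross = 29.5·141.7500 = 4181.6250
edge 3: (14,38.5)→(1,26)  cross = 14·26 − 1·38.5 = 325.5000; (r_i+r_j)·cross = 15·325.5000 = 4882.5000
edge 4: (1,26)→(0.5,5)  cross = 1·5 − 0.5·26 = -8.0000; (r_i+r_j)·cross = 1.5·-8.0000 = -12.0000
Σcross = 939.2500 → A = |Σcross|/2 = 469.6250 mm²
Σ(r_i+r_j)·cross = 26474.6250 → first moment M = |Σ|/6 = 4412.4375
R_c = M/A = 4412.4375/469.6250 = 9.3957 mm
θ = 127° = 2.216568 rad
V = θ·R_c·A = 2.216568·9.3957·469.6250 = 9780.468 mm³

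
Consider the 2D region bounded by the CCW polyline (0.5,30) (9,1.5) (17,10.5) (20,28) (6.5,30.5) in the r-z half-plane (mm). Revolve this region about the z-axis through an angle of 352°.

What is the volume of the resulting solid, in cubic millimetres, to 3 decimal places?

Volume = 22197.063 mm³

Profile (r,z), 5 vertices: (0.5,30) (9,1.5) (17,10.5) (20,28) (6.5,30.5)
edge 0: (0.5,30)→(9,1.5)  cross = 0.5·1.5 − 9·30 = -269.2500; (r_i+r_j)·cross = 9.5·-269.2500 = -2557.8750
edge 1: (9,1.5)→(17,10.5)  cross = 9·10.5 − 17·1.5 = 69.0000; (r_i+r_j)·cross = 26·69.0000 = 1794.0000
edge 2: (17,10.5)→(20,28)  cross = 17·28 − 20·10.5 = 266.0000; (r_i+r_j)·cross = 37·266.0000 = 9842.0000
edge 3: (20,28)→(6.5,30.5)  cross = 20·30.5 − 6.5·28 = 428.0000; (r_i+r_j)·cross = 26.5·428.0000 = 11342.0000
edge 4: (6.5,30.5)→(0.5,30)  cross = 6.5·30 − 0.5·30.5 = 179.7500; (r_i+r_j)·cross = 7·179.7500 = 1258.2500
Σcross = 673.5000 → A = |Σcross|/2 = 336.7500 mm²
Σ(r_i+r_j)·cross = 21678.3750 → first moment M = |Σ|/6 = 3613.0625
R_c = M/A = 3613.0625/336.7500 = 10.7292 mm
θ = 352° = 6.143559 rad
V = θ·R_c·A = 6.143559·10.7292·336.7500 = 22197.063 mm³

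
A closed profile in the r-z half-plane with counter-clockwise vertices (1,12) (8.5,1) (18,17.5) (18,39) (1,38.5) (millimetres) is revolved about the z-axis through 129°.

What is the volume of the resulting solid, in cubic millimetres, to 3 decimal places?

Profile (r,z), 5 vertices: (1,12) (8.5,1) (18,17.5) (18,39) (1,38.5)
edge 0: (1,12)→(8.5,1)  cross = 1·1 − 8.5·12 = -101.0000; (r_i+r_j)·cross = 9.5·-101.0000 = -959.5000
edge 1: (8.5,1)→(18,17.5)  cross = 8.5·17.5 − 18·1 = 130.7500; (r_i+r_j)·cross = 26.5·130.7500 = 3464.8750
edge 2: (18,17.5)→(18,39)  cross = 18·39 − 18·17.5 = 387.0000; (r_i+r_j)·cross = 36·387.0000 = 13932.0000
edge 3: (18,39)→(1,38.5)  cross = 18·38.5 − 1·39 = 654.0000; (r_i+r_j)·cross = 19·654.0000 = 12426.0000
edge 4: (1,38.5)→(1,12)  cross = 1·12 − 1·38.5 = -26.5000; (r_i+r_j)·cross = 2·-26.5000 = -53.0000
Σcross = 1044.2500 → A = |Σcross|/2 = 522.1250 mm²
Σ(r_i+r_j)·cross = 28810.3750 → first moment M = |Σ|/6 = 4801.7292
R_c = M/A = 4801.7292/522.1250 = 9.1965 mm
θ = 129° = 2.251475 rad
V = θ·R_c·A = 2.251475·9.1965·522.1250 = 10810.972 mm³

Volume = 10810.972 mm³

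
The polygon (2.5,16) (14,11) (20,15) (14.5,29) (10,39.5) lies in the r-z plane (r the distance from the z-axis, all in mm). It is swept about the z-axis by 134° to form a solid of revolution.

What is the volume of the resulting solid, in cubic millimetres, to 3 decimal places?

Volume = 6477.144 mm³

Profile (r,z), 5 vertices: (2.5,16) (14,11) (20,15) (14.5,29) (10,39.5)
edge 0: (2.5,16)→(14,11)  cross = 2.5·11 − 14·16 = -196.5000; (r_i+r_j)·cross = 16.5·-196.5000 = -3242.2500
edge 1: (14,11)→(20,15)  cross = 14·15 − 20·11 = -10.0000; (r_i+r_j)·cross = 34·-10.0000 = -340.0000
edge 2: (20,15)→(14.5,29)  cross = 20·29 − 14.5·15 = 362.5000; (r_i+r_j)·cross = 34.5·362.5000 = 12506.2500
edge 3: (14.5,29)→(10,39.5)  cross = 14.5·39.5 − 10·29 = 282.7500; (r_i+r_j)·cross = 24.5·282.7500 = 6927.3750
edge 4: (10,39.5)→(2.5,16)  cross = 10·16 − 2.5·39.5 = 61.2500; (r_i+r_j)·cross = 12.5·61.2500 = 765.6250
Σcross = 500.0000 → A = |Σcross|/2 = 250.0000 mm²
Σ(r_i+r_j)·cross = 16617.0000 → first moment M = |Σ|/6 = 2769.5000
R_c = M/A = 2769.5000/250.0000 = 11.0780 mm
θ = 134° = 2.338741 rad
V = θ·R_c·A = 2.338741·11.0780·250.0000 = 6477.144 mm³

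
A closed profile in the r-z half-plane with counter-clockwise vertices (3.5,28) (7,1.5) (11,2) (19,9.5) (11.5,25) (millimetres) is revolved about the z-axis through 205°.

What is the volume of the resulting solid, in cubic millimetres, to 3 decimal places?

Volume = 8718.211 mm³

Profile (r,z), 5 vertices: (3.5,28) (7,1.5) (11,2) (19,9.5) (11.5,25)
edge 0: (3.5,28)→(7,1.5)  cross = 3.5·1.5 − 7·28 = -190.7500; (r_i+r_j)·cross = 10.5·-190.7500 = -2002.8750
edge 1: (7,1.5)→(11,2)  cross = 7·2 − 11·1.5 = -2.5000; (r_i+r_j)·cross = 18·-2.5000 = -45.0000
edge 2: (11,2)→(19,9.5)  cross = 11·9.5 − 19·2 = 66.5000; (r_i+r_j)·cross = 30·66.5000 = 1995.0000
edge 3: (19,9.5)→(11.5,25)  cross = 19·25 − 11.5·9.5 = 365.7500; (r_i+r_j)·cross = 30.5·365.7500 = 11155.3750
edge 4: (11.5,25)→(3.5,28)  cross = 11.5·28 − 3.5·25 = 234.5000; (r_i+r_j)·cross = 15·234.5000 = 3517.5000
Σcross = 473.5000 → A = |Σcross|/2 = 236.7500 mm²
Σ(r_i+r_j)·cross = 14620.0000 → first moment M = |Σ|/6 = 2436.6667
R_c = M/A = 2436.6667/236.7500 = 10.2922 mm
θ = 205° = 3.577925 rad
V = θ·R_c·A = 3.577925·10.2922·236.7500 = 8718.211 mm³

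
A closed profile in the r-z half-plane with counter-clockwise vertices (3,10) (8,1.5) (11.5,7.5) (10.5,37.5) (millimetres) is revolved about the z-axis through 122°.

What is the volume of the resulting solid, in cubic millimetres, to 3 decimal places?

Profile (r,z), 4 vertices: (3,10) (8,1.5) (11.5,7.5) (10.5,37.5)
edge 0: (3,10)→(8,1.5)  cross = 3·1.5 − 8·10 = -75.5000; (r_i+r_j)·cross = 11·-75.5000 = -830.5000
edge 1: (8,1.5)→(11.5,7.5)  cross = 8·7.5 − 11.5·1.5 = 42.7500; (r_i+r_j)·cross = 19.5·42.7500 = 833.6250
edge 2: (11.5,7.5)→(10.5,37.5)  cross = 11.5·37.5 − 10.5·7.5 = 352.5000; (r_i+r_j)·cross = 22·352.5000 = 7755.0000
edge 3: (10.5,37.5)→(3,10)  cross = 10.5·10 − 3·37.5 = -7.5000; (r_i+r_j)·cross = 13.5·-7.5000 = -101.2500
Σcross = 312.2500 → A = |Σcross|/2 = 156.1250 mm²
Σ(r_i+r_j)·cross = 7656.8750 → first moment M = |Σ|/6 = 1276.1458
R_c = M/A = 1276.1458/156.1250 = 8.1739 mm
θ = 122° = 2.129302 rad
V = θ·R_c·A = 2.129302·8.1739·156.1250 = 2717.299 mm³

Volume = 2717.299 mm³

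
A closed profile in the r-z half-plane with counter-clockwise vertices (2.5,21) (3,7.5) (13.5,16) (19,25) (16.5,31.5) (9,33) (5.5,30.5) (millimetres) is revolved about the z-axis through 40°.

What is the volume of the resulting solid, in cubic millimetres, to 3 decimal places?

Volume = 1732.268 mm³

Profile (r,z), 7 vertices: (2.5,21) (3,7.5) (13.5,16) (19,25) (16.5,31.5) (9,33) (5.5,30.5)
edge 0: (2.5,21)→(3,7.5)  cross = 2.5·7.5 − 3·21 = -44.2500; (r_i+r_j)·cross = 5.5·-44.2500 = -243.3750
edge 1: (3,7.5)→(13.5,16)  cross = 3·16 − 13.5·7.5 = -53.2500; (r_i+r_j)·cross = 16.5·-53.2500 = -878.6250
edge 2: (13.5,16)→(19,25)  cross = 13.5·25 − 19·16 = 33.5000; (r_i+r_j)·cross = 32.5·33.5000 = 1088.7500
edge 3: (19,25)→(16.5,31.5)  cross = 19·31.5 − 16.5·25 = 186.0000; (r_i+r_j)·cross = 35.5·186.0000 = 6603.0000
edge 4: (16.5,31.5)→(9,33)  cross = 16.5·33 − 9·31.5 = 261.0000; (r_i+r_j)·cross = 25.5·261.0000 = 6655.5000
edge 5: (9,33)→(5.5,30.5)  cross = 9·30.5 − 5.5·33 = 93.0000; (r_i+r_j)·cross = 14.5·93.0000 = 1348.5000
edge 6: (5.5,30.5)→(2.5,21)  cross = 5.5·21 − 2.5·30.5 = 39.2500; (r_i+r_j)·cross = 8·39.2500 = 314.0000
Σcross = 515.2500 → A = |Σcross|/2 = 257.6250 mm²
Σ(r_i+r_j)·cross = 14887.7500 → first moment M = |Σ|/6 = 2481.2917
R_c = M/A = 2481.2917/257.6250 = 9.6314 mm
θ = 40° = 0.698132 rad
V = θ·R_c·A = 0.698132·9.6314·257.6250 = 1732.268 mm³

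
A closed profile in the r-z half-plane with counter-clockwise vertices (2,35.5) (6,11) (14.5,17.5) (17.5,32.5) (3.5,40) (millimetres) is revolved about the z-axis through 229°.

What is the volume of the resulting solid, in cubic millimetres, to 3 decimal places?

Profile (r,z), 5 vertices: (2,35.5) (6,11) (14.5,17.5) (17.5,32.5) (3.5,40)
edge 0: (2,35.5)→(6,11)  cross = 2·11 − 6·35.5 = -191.0000; (r_i+r_j)·cross = 8·-191.0000 = -1528.0000
edge 1: (6,11)→(14.5,17.5)  cross = 6·17.5 − 14.5·11 = -54.5000; (r_i+r_j)·cross = 20.5·-54.5000 = -1117.2500
edge 2: (14.5,17.5)→(17.5,32.5)  cross = 14.5·32.5 − 17.5·17.5 = 165.0000; (r_i+r_j)·cross = 32·165.0000 = 5280.0000
edge 3: (17.5,32.5)→(3.5,40)  cross = 17.5·40 − 3.5·32.5 = 586.2500; (r_i+r_j)·cross = 21·586.2500 = 12311.2500
edge 4: (3.5,40)→(2,35.5)  cross = 3.5·35.5 − 2·40 = 44.2500; (r_i+r_j)·cross = 5.5·44.2500 = 243.3750
Σcross = 550.0000 → A = |Σcross|/2 = 275.0000 mm²
Σ(r_i+r_j)·cross = 15189.3750 → first moment M = |Σ|/6 = 2531.5625
R_c = M/A = 2531.5625/275.0000 = 9.2057 mm
θ = 229° = 3.996804 rad
V = θ·R_c·A = 3.996804·9.2057·275.0000 = 10118.159 mm³

Volume = 10118.159 mm³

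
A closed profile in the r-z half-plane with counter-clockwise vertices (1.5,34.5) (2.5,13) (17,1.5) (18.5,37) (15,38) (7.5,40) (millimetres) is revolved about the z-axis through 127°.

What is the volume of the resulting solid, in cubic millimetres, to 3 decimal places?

Volume = 11332.297 mm³

Profile (r,z), 6 vertices: (1.5,34.5) (2.5,13) (17,1.5) (18.5,37) (15,38) (7.5,40)
edge 0: (1.5,34.5)→(2.5,13)  cross = 1.5·13 − 2.5·34.5 = -66.7500; (r_i+r_j)·cross = 4·-66.7500 = -267.0000
edge 1: (2.5,13)→(17,1.5)  cross = 2.5·1.5 − 17·13 = -217.2500; (r_i+r_j)·cross = 19.5·-217.2500 = -4236.3750
edge 2: (17,1.5)→(18.5,37)  cross = 17·37 − 18.5·1.5 = 601.2500; (r_i+r_j)·cross = 35.5·601.2500 = 21344.3750
edge 3: (18.5,37)→(15,38)  cross = 18.5·38 − 15·37 = 148.0000; (r_i+r_j)·cross = 33.5·148.0000 = 4958.0000
edge 4: (15,38)→(7.5,40)  cross = 15·40 − 7.5·38 = 315.0000; (r_i+r_j)·cross = 22.5·315.0000 = 7087.5000
edge 5: (7.5,40)→(1.5,34.5)  cross = 7.5·34.5 − 1.5·40 = 198.7500; (r_i+r_j)·cross = 9·198.7500 = 1788.7500
Σcross = 979.0000 → A = |Σcross|/2 = 489.5000 mm²
Σ(r_i+r_j)·cross = 30675.2500 → first moment M = |Σ|/6 = 5112.5417
R_c = M/A = 5112.5417/489.5000 = 10.4444 mm
θ = 127° = 2.216568 rad
V = θ·R_c·A = 2.216568·10.4444·489.5000 = 11332.297 mm³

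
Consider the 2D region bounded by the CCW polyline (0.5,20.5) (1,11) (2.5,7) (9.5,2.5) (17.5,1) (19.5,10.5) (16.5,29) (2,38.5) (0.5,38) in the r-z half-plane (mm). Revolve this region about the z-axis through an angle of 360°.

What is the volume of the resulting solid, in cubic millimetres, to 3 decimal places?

Volume = 30649.902 mm³

Profile (r,z), 9 vertices: (0.5,20.5) (1,11) (2.5,7) (9.5,2.5) (17.5,1) (19.5,10.5) (16.5,29) (2,38.5) (0.5,38)
edge 0: (0.5,20.5)→(1,11)  cross = 0.5·11 − 1·20.5 = -15.0000; (r_i+r_j)·cross = 1.5·-15.0000 = -22.5000
edge 1: (1,11)→(2.5,7)  cross = 1·7 − 2.5·11 = -20.5000; (r_i+r_j)·cross = 3.5·-20.5000 = -71.7500
edge 2: (2.5,7)→(9.5,2.5)  cross = 2.5·2.5 − 9.5·7 = -60.2500; (r_i+r_j)·cross = 12·-60.2500 = -723.0000
edge 3: (9.5,2.5)→(17.5,1)  cross = 9.5·1 − 17.5·2.5 = -34.2500; (r_i+r_j)·cross = 27·-34.2500 = -924.7500
edge 4: (17.5,1)→(19.5,10.5)  cross = 17.5·10.5 − 19.5·1 = 164.2500; (r_i+r_j)·cross = 37·164.2500 = 6077.2500
edge 5: (19.5,10.5)→(16.5,29)  cross = 19.5·29 − 16.5·10.5 = 392.2500; (r_i+r_j)·cross = 36·392.2500 = 14121.0000
edge 6: (16.5,29)→(2,38.5)  cross = 16.5·38.5 − 2·29 = 577.2500; (r_i+r_j)·cross = 18.5·577.2500 = 10679.1250
edge 7: (2,38.5)→(0.5,38)  cross = 2·38 − 0.5·38.5 = 56.7500; (r_i+r_j)·cross = 2.5·56.7500 = 141.8750
edge 8: (0.5,38)→(0.5,20.5)  cross = 0.5·20.5 − 0.5·38 = -8.7500; (r_i+r_j)·cross = 1·-8.7500 = -8.7500
Σcross = 1051.7500 → A = |Σcross|/2 = 525.8750 mm²
Σ(r_i+r_j)·cross = 29268.5000 → first moment M = |Σ|/6 = 4878.0833
R_c = M/A = 4878.0833/525.8750 = 9.2761 mm
θ = 360° = 6.283185 rad
V = θ·R_c·A = 6.283185·9.2761·525.8750 = 30649.902 mm³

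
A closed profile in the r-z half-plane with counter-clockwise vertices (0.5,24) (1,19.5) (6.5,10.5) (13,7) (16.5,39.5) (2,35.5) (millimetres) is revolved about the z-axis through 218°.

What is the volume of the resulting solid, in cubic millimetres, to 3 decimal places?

Profile (r,z), 6 vertices: (0.5,24) (1,19.5) (6.5,10.5) (13,7) (16.5,39.5) (2,35.5)
edge 0: (0.5,24)→(1,19.5)  cross = 0.5·19.5 − 1·24 = -14.2500; (r_i+r_j)·cross = 1.5·-14.2500 = -21.3750
edge 1: (1,19.5)→(6.5,10.5)  cross = 1·10.5 − 6.5·19.5 = -116.2500; (r_i+r_j)·cross = 7.5·-116.2500 = -871.8750
edge 2: (6.5,10.5)→(13,7)  cross = 6.5·7 − 13·10.5 = -91.0000; (r_i+r_j)·cross = 19.5·-91.0000 = -1774.5000
edge 3: (13,7)→(16.5,39.5)  cross = 13·39.5 − 16.5·7 = 398.0000; (r_i+r_j)·cross = 29.5·398.0000 = 11741.0000
edge 4: (16.5,39.5)→(2,35.5)  cross = 16.5·35.5 − 2·39.5 = 506.7500; (r_i+r_j)·cross = 18.5·506.7500 = 9374.8750
edge 5: (2,35.5)→(0.5,24)  cross = 2·24 − 0.5·35.5 = 30.2500; (r_i+r_j)·cross = 2.5·30.2500 = 75.6250
Σcross = 713.5000 → A = |Σcross|/2 = 356.7500 mm²
Σ(r_i+r_j)·cross = 18523.7500 → first moment M = |Σ|/6 = 3087.2917
R_c = M/A = 3087.2917/356.7500 = 8.6539 mm
θ = 218° = 3.804818 rad
V = θ·R_c·A = 3.804818·8.6539·356.7500 = 11746.582 mm³

Volume = 11746.582 mm³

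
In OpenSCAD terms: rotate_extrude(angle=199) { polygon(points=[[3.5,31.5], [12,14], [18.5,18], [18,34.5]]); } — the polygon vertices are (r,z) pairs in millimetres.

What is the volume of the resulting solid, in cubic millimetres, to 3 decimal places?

Volume = 8482.435 mm³

Profile (r,z), 4 vertices: (3.5,31.5) (12,14) (18.5,18) (18,34.5)
edge 0: (3.5,31.5)→(12,14)  cross = 3.5·14 − 12·31.5 = -329.0000; (r_i+r_j)·cross = 15.5·-329.0000 = -5099.5000
edge 1: (12,14)→(18.5,18)  cross = 12·18 − 18.5·14 = -43.0000; (r_i+r_j)·cross = 30.5·-43.0000 = -1311.5000
edge 2: (18.5,18)→(18,34.5)  cross = 18.5·34.5 − 18·18 = 314.2500; (r_i+r_j)·cross = 36.5·314.2500 = 11470.1250
edge 3: (18,34.5)→(3.5,31.5)  cross = 18·31.5 − 3.5·34.5 = 446.2500; (r_i+r_j)·cross = 21.5·446.2500 = 9594.3750
Σcross = 388.5000 → A = |Σcross|/2 = 194.2500 mm²
Σ(r_i+r_j)·cross = 14653.5000 → first moment M = |Σ|/6 = 2442.2500
R_c = M/A = 2442.2500/194.2500 = 12.5727 mm
θ = 199° = 3.473205 rad
V = θ·R_c·A = 3.473205·12.5727·194.2500 = 8482.435 mm³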